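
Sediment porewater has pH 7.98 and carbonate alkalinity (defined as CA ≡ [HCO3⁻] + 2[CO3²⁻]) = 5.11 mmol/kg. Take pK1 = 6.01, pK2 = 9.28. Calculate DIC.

DIC = 4.93 mmol/kg

CA = [HCO3⁻] + 2[CO3²⁻] = (α₁ + 2α₂)·DIC
At pH 7.98: [H⁺]/K1 = 10^-1.97 = 0.010715, K2/[H⁺] = 10^-1.30 = 0.050119
α₁ = 1/(1 + 0.010715 + 0.050119) = 1/1.0608 = 0.9427; α₂ = α₁·K2/[H⁺] = 0.04724
α₁ + 2α₂ = 1.0371
DIC = CA / (α₁ + 2α₂) = 5.11 / 1.0371 = 4.93 mmol/kg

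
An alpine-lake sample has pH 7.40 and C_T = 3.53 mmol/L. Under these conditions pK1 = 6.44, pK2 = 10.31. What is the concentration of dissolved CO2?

[CO2*] = 0.348 mmol/L

α₀ = 1 / (1 + K1/[H⁺] + K1K2/[H⁺]²) = 1 / (1 + 10^+0.96 + 10^-1.95)
   = 1 / (1 + 9.1201 + 0.011220) = 1/10.131 = 0.09870
[CO2*] = α₀ × DIC = 0.09870 × 3.53 = 0.348 mmol/L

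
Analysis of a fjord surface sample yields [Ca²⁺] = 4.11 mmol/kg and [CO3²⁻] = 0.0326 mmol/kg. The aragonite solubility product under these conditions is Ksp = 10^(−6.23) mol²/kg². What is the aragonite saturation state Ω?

Ω = 0.228

Ksp = 10^(−6.23) = 5.888×10^-7
Ω = [Ca²⁺][CO3²⁻]/Ksp = (4.11×10^-3)(0.0326×10^-3) / 5.888×10^-7 = 0.228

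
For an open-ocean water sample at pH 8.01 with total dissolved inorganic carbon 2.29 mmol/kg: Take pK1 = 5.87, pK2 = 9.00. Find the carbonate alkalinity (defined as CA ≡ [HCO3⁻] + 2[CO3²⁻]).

CA = [HCO3⁻] + 2[CO3²⁻] = (α₁ + 2α₂)·DIC
At pH 8.01: [H⁺]/K1 = 10^-2.14 = 0.0072444, K2/[H⁺] = 10^-0.99 = 0.10233
α₁ = 1/(1 + 0.0072444 + 0.10233) = 1/1.1096 = 0.9012; α₂ = α₁·K2/[H⁺] = 0.09222
α₁ + 2α₂ = 1.0857
CA = 1.0857 × 2.29 = 2.49 mmol/kg

CA = 2.49 mmol/kg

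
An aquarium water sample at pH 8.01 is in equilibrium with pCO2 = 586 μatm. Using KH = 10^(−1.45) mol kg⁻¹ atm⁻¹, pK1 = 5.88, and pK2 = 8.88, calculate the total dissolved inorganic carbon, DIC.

[CO2*] = KH · pCO2 = 10^(−1.45) × 586×10^-6 = 2.079×10^-5 mol/kg
α₀ = 1/(1 + K1/[H⁺] + K1K2/[H⁺]²) = 1/(1 + 10^+2.13 + 10^+1.26) = 0.006490
DIC = [CO2*]/α₀ = 2.079×10^-5 / 0.006490 = 3.20 mmol/kg

DIC = 3.20 mmol/kg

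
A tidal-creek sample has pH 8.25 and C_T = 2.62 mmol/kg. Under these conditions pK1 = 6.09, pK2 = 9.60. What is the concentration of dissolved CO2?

[CO2*] = 17.2 μmol/kg

α₀ = 1 / (1 + K1/[H⁺] + K1K2/[H⁺]²) = 1 / (1 + 10^+2.16 + 10^+0.81)
   = 1 / (1 + 144.54 + 6.4565) = 1/152.00 = 0.006579
[CO2*] = α₀ × DIC = 0.006579 × 2.62 = 0.0172 mmol/kg = 17.2 μmol/kg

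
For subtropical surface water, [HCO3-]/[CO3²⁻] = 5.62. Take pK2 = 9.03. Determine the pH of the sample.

From K2 = [H⁺][CO3²⁻]/[HCO3-]:  pH = pK2 − log₁₀([HCO3-]/[CO3²⁻])
log₁₀(5.62) = +0.750
pH = 9.03 − (+0.750) = 8.28

pH = 8.28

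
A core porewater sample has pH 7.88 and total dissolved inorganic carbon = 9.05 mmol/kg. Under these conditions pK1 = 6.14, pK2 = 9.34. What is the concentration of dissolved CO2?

α₀ = 1 / (1 + K1/[H⁺] + K1K2/[H⁺]²) = 1 / (1 + 10^+1.74 + 10^+0.28)
   = 1 / (1 + 54.954 + 1.9055) = 1/57.860 = 0.01728
[CO2*] = α₀ × DIC = 0.01728 × 9.05 = 0.156 mmol/kg

[CO2*] = 0.156 mmol/kg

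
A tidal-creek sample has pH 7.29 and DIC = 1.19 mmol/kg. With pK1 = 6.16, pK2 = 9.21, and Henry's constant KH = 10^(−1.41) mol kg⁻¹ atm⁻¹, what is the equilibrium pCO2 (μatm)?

pCO2 = 2090 μatm

α₀ = 1 / (1 + K1/[H⁺] + K1K2/[H⁺]²) = 1 / (1 + 10^+1.13 + 10^-0.79)
   = 1 / (1 + 13.490 + 0.16218) = 1/14.652 = 0.06825
[CO2*] = α₀ × DIC = 0.06825 × 1.19 = 0.08122 mmol/kg
pCO2 = [CO2*]/KH = 8.122×10^-5 / 3.890×10^-2 = 2090 μatm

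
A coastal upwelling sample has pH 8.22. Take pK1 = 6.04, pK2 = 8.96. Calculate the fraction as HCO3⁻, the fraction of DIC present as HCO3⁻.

α₁ = 0.841

α₁ = 1 / (1 + [H⁺]/K1 + K2/[H⁺]) = 1 / (1 + 10^-2.18 + 10^-0.74)
   = 1 / (1 + 0.0066069 + 0.18197) = 1/1.1886 = 0.8413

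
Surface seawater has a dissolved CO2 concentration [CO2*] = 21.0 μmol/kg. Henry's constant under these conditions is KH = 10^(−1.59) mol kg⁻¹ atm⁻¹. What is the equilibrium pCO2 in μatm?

pCO2 = 817 μatm

KH = 10^(−1.59) = 2.570×10^-2 mol kg⁻¹ atm⁻¹
pCO2 = [CO2*]/KH = 21.0×10^-6 / 2.570×10^-2 = 8.17×10^-4 atm = 817 μatm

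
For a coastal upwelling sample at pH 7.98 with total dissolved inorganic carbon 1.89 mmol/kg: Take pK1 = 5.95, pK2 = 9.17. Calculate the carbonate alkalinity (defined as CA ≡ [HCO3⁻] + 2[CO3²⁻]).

CA = [HCO3⁻] + 2[CO3²⁻] = (α₁ + 2α₂)·DIC
At pH 7.98: [H⁺]/K1 = 10^-2.03 = 0.0093325, K2/[H⁺] = 10^-1.19 = 0.064565
α₁ = 1/(1 + 0.0093325 + 0.064565) = 1/1.0739 = 0.9312; α₂ = α₁·K2/[H⁺] = 0.06012
α₁ + 2α₂ = 1.0514
CA = 1.0514 × 1.89 = 1.99 mmol/kg

CA = 1.99 mmol/kg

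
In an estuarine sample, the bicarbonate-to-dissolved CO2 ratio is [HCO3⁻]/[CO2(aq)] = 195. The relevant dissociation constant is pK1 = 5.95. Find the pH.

pH = 8.24

From K1 = [H⁺][HCO3⁻]/[CO2(aq)]:  pH = pK1 + log₁₀([HCO3⁻]/[CO2(aq)])
log₁₀(195) = +2.290
pH = 5.95 + (+2.290) = 8.24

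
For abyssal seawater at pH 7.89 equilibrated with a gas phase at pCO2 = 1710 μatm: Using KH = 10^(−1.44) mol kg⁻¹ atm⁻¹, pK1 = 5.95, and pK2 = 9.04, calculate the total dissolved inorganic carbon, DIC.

[CO2*] = KH · pCO2 = 10^(−1.44) × 1710×10^-6 = 6.209×10^-5 mol/kg
α₀ = 1/(1 + K1/[H⁺] + K1K2/[H⁺]²) = 1/(1 + 10^+1.94 + 10^+0.79) = 0.01061
DIC = [CO2*]/α₀ = 6.209×10^-5 / 0.01061 = 5.85 mmol/kg

DIC = 5.85 mmol/kg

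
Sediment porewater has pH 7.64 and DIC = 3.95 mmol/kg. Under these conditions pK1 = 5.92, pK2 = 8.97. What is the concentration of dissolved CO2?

α₀ = 1 / (1 + K1/[H⁺] + K1K2/[H⁺]²) = 1 / (1 + 10^+1.72 + 10^+0.39)
   = 1 / (1 + 52.481 + 2.4547) = 1/55.935 = 0.01788
[CO2*] = α₀ × DIC = 0.01788 × 3.95 = 0.0706 mmol/kg

[CO2*] = 0.0706 mmol/kg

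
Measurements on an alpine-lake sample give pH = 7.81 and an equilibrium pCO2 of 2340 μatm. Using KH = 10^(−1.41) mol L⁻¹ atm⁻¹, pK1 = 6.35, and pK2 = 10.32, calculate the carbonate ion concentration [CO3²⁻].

[CO3²⁻] = 8.11 μmol/L

[CO2*] = KH · pCO2 = 10^(−1.41) × 2340×10^-6 = 9.104×10^-5 mol/L
α₀ = 1/(1 + K1/[H⁺] + K1K2/[H⁺]²) = 1/(1 + 10^+1.46 + 10^-1.05) = 0.03341
DIC = [CO2*]/α₀ = 9.104×10^-5 / 0.03341 = 2.725 mmol/L
[CO3²⁻] = α₂·DIC; α₂ = 0.002978, so [CO3²⁻] = 0.002978 × 2.725 = 0.00811 mmol/L = 8.11 μmol/L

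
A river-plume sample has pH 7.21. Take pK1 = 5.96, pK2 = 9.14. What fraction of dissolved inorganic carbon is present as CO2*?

α₀ = 1 / (1 + K1/[H⁺] + K1K2/[H⁺]²) = 1 / (1 + 10^+1.25 + 10^-0.68)
   = 1 / (1 + 17.783 + 0.20893) = 1/18.992 = 0.05265

α₀ = 0.0527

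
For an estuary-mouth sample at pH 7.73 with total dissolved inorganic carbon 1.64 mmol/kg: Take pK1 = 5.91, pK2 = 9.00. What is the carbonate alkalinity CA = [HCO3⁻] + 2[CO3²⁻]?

CA = 1.70 mmol/kg

CA = [HCO3⁻] + 2[CO3²⁻] = (α₁ + 2α₂)·DIC
At pH 7.73: [H⁺]/K1 = 10^-1.82 = 0.015136, K2/[H⁺] = 10^-1.27 = 0.053703
α₁ = 1/(1 + 0.015136 + 0.053703) = 1/1.0688 = 0.9356; α₂ = α₁·K2/[H⁺] = 0.05024
α₁ + 2α₂ = 1.0361
CA = 1.0361 × 1.64 = 1.70 mmol/kg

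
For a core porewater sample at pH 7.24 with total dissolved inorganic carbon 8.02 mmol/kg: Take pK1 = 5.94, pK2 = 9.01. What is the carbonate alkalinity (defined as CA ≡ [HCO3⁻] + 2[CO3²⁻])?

CA = 7.77 mmol/kg

CA = [HCO3⁻] + 2[CO3²⁻] = (α₁ + 2α₂)·DIC
At pH 7.24: [H⁺]/K1 = 10^-1.30 = 0.050119, K2/[H⁺] = 10^-1.77 = 0.016982
α₁ = 1/(1 + 0.050119 + 0.016982) = 1/1.0671 = 0.9371; α₂ = α₁·K2/[H⁺] = 0.01591
α₁ + 2α₂ = 0.9689
CA = 0.9689 × 8.02 = 7.77 mmol/kg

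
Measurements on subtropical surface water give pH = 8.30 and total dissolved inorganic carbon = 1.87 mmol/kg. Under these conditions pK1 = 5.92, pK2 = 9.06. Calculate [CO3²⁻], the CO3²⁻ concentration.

[CO3²⁻] = 0.276 mmol/kg

α₂ = 1 / (1 + [H⁺]/K2 + [H⁺]²/(K1K2)) = 1 / (1 + 10^+0.76 + 10^-1.62)
   = 1 / (1 + 5.7544 + 0.023988) = 1/6.7784 = 0.1475
[CO3²⁻] = α₂ × DIC = 0.1475 × 1.87 = 0.276 mmol/kg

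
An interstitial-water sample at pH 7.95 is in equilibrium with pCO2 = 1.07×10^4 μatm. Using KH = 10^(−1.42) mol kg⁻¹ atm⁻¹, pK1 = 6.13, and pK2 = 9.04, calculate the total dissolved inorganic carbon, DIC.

DIC = 29.5 mmol/kg

[CO2*] = KH · pCO2 = 10^(−1.42) × 1.07×10^4×10^-6 = 4.068×10^-4 mol/kg
α₀ = 1/(1 + K1/[H⁺] + K1K2/[H⁺]²) = 1/(1 + 10^+1.82 + 10^+0.73) = 0.01380
DIC = [CO2*]/α₀ = 4.068×10^-4 / 0.01380 = 29.5 mmol/kg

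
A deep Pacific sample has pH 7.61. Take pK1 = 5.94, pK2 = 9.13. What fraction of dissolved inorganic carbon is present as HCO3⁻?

α₁ = 1 / (1 + [H⁺]/K1 + K2/[H⁺]) = 1 / (1 + 10^-1.67 + 10^-1.52)
   = 1 / (1 + 0.021380 + 0.030200) = 1/1.0516 = 0.9510

α₁ = 0.951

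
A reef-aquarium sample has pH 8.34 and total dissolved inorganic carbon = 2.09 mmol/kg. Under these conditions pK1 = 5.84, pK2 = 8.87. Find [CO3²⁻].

α₂ = 1 / (1 + [H⁺]/K2 + [H⁺]²/(K1K2)) = 1 / (1 + 10^+0.53 + 10^-1.97)
   = 1 / (1 + 3.3884 + 0.010715) = 1/4.3992 = 0.2273
[CO3²⁻] = α₂ × DIC = 0.2273 × 2.09 = 0.475 mmol/kg

[CO3²⁻] = 0.475 mmol/kg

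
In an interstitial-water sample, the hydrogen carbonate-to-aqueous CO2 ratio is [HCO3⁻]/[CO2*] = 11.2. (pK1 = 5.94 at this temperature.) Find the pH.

From K1 = [H⁺][HCO3⁻]/[CO2*]:  pH = pK1 + log₁₀([HCO3⁻]/[CO2*])
log₁₀(11.2) = +1.049
pH = 5.94 + (+1.049) = 6.99

pH = 6.99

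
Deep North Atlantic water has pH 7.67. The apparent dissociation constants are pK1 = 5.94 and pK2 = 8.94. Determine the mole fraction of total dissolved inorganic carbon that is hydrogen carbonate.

α₁ = 0.933

α₁ = 1 / (1 + [H⁺]/K1 + K2/[H⁺]) = 1 / (1 + 10^-1.73 + 10^-1.27)
   = 1 / (1 + 0.018621 + 0.053703) = 1/1.0723 = 0.9326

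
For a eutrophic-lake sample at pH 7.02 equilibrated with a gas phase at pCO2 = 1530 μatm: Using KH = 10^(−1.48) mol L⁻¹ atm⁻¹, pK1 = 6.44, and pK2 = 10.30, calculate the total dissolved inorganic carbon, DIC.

DIC = 0.243 mmol/L

[CO2*] = KH · pCO2 = 10^(−1.48) × 1530×10^-6 = 5.066×10^-5 mol/L
α₀ = 1/(1 + K1/[H⁺] + K1K2/[H⁺]²) = 1/(1 + 10^+0.58 + 10^-2.70) = 0.2082
DIC = [CO2*]/α₀ = 5.066×10^-5 / 0.2082 = 0.243 mmol/L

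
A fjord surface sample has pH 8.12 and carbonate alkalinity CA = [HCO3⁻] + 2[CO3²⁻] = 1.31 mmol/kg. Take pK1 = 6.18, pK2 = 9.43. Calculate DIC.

CA = [HCO3⁻] + 2[CO3²⁻] = (α₁ + 2α₂)·DIC
At pH 8.12: [H⁺]/K1 = 10^-1.94 = 0.011482, K2/[H⁺] = 10^-1.31 = 0.048978
α₁ = 1/(1 + 0.011482 + 0.048978) = 1/1.0605 = 0.9430; α₂ = α₁·K2/[H⁺] = 0.04619
α₁ + 2α₂ = 1.0354
DIC = CA / (α₁ + 2α₂) = 1.31 / 1.0354 = 1.27 mmol/kg

DIC = 1.27 mmol/kg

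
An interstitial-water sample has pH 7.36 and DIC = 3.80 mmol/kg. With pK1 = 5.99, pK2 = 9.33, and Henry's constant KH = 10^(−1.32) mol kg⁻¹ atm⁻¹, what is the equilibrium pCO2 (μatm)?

α₀ = 1 / (1 + K1/[H⁺] + K1K2/[H⁺]²) = 1 / (1 + 10^+1.37 + 10^-0.60)
   = 1 / (1 + 23.442 + 0.25119) = 1/24.693 = 0.04050
[CO2*] = α₀ × DIC = 0.04050 × 3.80 = 0.1539 mmol/kg
pCO2 = [CO2*]/KH = 1.539×10^-4 / 4.786×10^-2 = 3220 μatm

pCO2 = 3220 μatm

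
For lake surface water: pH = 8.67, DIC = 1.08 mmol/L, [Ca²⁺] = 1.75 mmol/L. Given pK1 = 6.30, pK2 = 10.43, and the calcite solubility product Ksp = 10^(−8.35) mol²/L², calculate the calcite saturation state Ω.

Ω = 7.20

α₂ = 1 / (1 + [H⁺]/K2 + [H⁺]²/(K1K2)) = 1 / (1 + 10^+1.76 + 10^-0.61)
   = 1 / (1 + 57.544 + 0.24547) = 1/58.789 = 0.01701
[CO3²⁻] = α₂ × DIC = 0.01701 × 1.08 = 0.01837 mmol/L = 18.37 μmol/L
Ksp = 10^(−8.35) = 4.467×10^-9
Ω = [Ca²⁺][CO3²⁻]/Ksp = (1.75×10^-3)(1.837×10^-5) / 4.467×10^-9 = 7.20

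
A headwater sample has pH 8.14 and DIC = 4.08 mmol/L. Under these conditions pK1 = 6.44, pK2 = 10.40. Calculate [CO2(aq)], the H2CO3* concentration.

α₀ = 1 / (1 + K1/[H⁺] + K1K2/[H⁺]²) = 1 / (1 + 10^+1.70 + 10^-0.56)
   = 1 / (1 + 50.119 + 0.27542) = 1/51.394 = 0.01946
[CO2*] = α₀ × DIC = 0.01946 × 4.08 = 0.0794 mmol/L

[CO2*] = 0.0794 mmol/L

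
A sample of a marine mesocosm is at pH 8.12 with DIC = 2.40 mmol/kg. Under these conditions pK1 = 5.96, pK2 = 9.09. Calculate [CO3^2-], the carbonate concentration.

[CO3²⁻] = 0.231 mmol/kg

α₂ = 1 / (1 + [H⁺]/K2 + [H⁺]²/(K1K2)) = 1 / (1 + 10^+0.97 + 10^-1.19)
   = 1 / (1 + 9.3325 + 0.064565) = 1/10.397 = 0.09618
[CO3²⁻] = α₂ × DIC = 0.09618 × 2.40 = 0.231 mmol/kg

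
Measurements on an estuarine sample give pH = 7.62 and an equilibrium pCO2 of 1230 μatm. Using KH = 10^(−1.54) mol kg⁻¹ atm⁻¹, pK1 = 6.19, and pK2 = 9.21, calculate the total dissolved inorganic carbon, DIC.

DIC = 1.01 mmol/kg

[CO2*] = KH · pCO2 = 10^(−1.54) × 1230×10^-6 = 3.547×10^-5 mol/kg
α₀ = 1/(1 + K1/[H⁺] + K1K2/[H⁺]²) = 1/(1 + 10^+1.43 + 10^-0.16) = 0.03496
DIC = [CO2*]/α₀ = 3.547×10^-5 / 0.03496 = 1.01 mmol/kg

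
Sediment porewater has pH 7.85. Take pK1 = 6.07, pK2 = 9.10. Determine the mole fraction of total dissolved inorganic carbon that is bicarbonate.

α₁ = 0.932

α₁ = 1 / (1 + [H⁺]/K1 + K2/[H⁺]) = 1 / (1 + 10^-1.78 + 10^-1.25)
   = 1 / (1 + 0.016596 + 0.056234) = 1/1.0728 = 0.9321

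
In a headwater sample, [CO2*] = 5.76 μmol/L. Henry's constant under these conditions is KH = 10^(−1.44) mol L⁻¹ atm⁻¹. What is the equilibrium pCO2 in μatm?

KH = 10^(−1.44) = 3.631×10^-2 mol L⁻¹ atm⁻¹
pCO2 = [CO2*]/KH = 5.76×10^-6 / 3.631×10^-2 = 1.59×10^-4 atm = 159 μatm

pCO2 = 159 μatm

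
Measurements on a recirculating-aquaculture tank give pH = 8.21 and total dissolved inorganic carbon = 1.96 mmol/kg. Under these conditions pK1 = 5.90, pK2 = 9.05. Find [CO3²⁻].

[CO3²⁻] = 0.246 mmol/kg

α₂ = 1 / (1 + [H⁺]/K2 + [H⁺]²/(K1K2)) = 1 / (1 + 10^+0.84 + 10^-1.47)
   = 1 / (1 + 6.9183 + 0.033884) = 1/7.9522 = 0.1258
[CO3²⁻] = α₂ × DIC = 0.1258 × 1.96 = 0.246 mmol/kg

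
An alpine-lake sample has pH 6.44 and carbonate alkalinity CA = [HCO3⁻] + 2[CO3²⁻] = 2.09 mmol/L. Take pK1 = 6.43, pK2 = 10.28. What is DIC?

CA = [HCO3⁻] + 2[CO3²⁻] = (α₁ + 2α₂)·DIC
At pH 6.44: [H⁺]/K1 = 10^-0.01 = 0.97724, K2/[H⁺] = 10^-3.84 = 0.00014454
α₁ = 1/(1 + 0.97724 + 0.00014454) = 1/1.9774 = 0.5057; α₂ = α₁·K2/[H⁺] = 7.310×10^-5
α₁ + 2α₂ = 0.5059
DIC = CA / (α₁ + 2α₂) = 2.09 / 0.5059 = 4.13 mmol/L

DIC = 4.13 mmol/L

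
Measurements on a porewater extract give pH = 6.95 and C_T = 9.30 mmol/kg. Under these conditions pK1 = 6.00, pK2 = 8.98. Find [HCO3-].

α₁ = 1 / (1 + [H⁺]/K1 + K2/[H⁺]) = 1 / (1 + 10^-0.95 + 10^-2.03)
   = 1 / (1 + 0.11220 + 0.0093325) = 1/1.1215 = 0.8916
[HCO3⁻] = α₁ × DIC = 0.8916 × 9.30 = 8.29 mmol/kg

[HCO3⁻] = 8.29 mmol/kg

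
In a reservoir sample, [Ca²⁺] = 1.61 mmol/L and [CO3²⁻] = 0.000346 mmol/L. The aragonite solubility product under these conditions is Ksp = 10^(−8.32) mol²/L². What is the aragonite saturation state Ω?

Ω = 0.116

Ksp = 10^(−8.32) = 4.786×10^-9
Ω = [Ca²⁺][CO3²⁻]/Ksp = (1.61×10^-3)(0.000346×10^-3) / 4.786×10^-9 = 0.116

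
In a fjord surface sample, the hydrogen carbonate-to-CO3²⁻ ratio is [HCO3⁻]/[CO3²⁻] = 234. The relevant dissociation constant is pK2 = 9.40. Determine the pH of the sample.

pH = 7.03

From K2 = [H⁺][CO3²⁻]/[HCO3⁻]:  pH = pK2 − log₁₀([HCO3⁻]/[CO3²⁻])
log₁₀(234) = +2.369
pH = 9.40 − (+2.369) = 7.03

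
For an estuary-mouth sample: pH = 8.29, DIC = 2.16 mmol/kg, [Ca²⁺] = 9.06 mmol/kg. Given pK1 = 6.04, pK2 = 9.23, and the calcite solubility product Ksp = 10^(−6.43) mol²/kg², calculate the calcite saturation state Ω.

α₂ = 1 / (1 + [H⁺]/K2 + [H⁺]²/(K1K2)) = 1 / (1 + 10^+0.94 + 10^-1.31)
   = 1 / (1 + 8.7096 + 0.048978) = 1/9.7586 = 0.1025
[CO3²⁻] = α₂ × DIC = 0.1025 × 2.16 = 0.2213 mmol/kg
Ksp = 10^(−6.43) = 3.715×10^-7
Ω = [Ca²⁺][CO3²⁻]/Ksp = (9.06×10^-3)(2.213×10^-4) / 3.715×10^-7 = 5.40

Ω = 5.40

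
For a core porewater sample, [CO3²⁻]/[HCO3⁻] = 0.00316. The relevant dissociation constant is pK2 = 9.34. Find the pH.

From K2 = [H⁺][CO3²⁻]/[HCO3⁻]:  pH = pK2 + log₁₀([CO3²⁻]/[HCO3⁻])
log₁₀(0.00316) = -2.500
pH = 9.34 + (-2.500) = 6.84

pH = 6.84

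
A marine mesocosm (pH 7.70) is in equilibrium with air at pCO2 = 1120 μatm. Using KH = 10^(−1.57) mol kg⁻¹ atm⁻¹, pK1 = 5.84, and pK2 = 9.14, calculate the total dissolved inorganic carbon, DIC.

[CO2*] = KH · pCO2 = 10^(−1.57) × 1120×10^-6 = 3.015×10^-5 mol/kg
α₀ = 1/(1 + K1/[H⁺] + K1K2/[H⁺]²) = 1/(1 + 10^+1.86 + 10^+0.42) = 0.01315
DIC = [CO2*]/α₀ = 3.015×10^-5 / 0.01315 = 2.29 mmol/kg

DIC = 2.29 mmol/kg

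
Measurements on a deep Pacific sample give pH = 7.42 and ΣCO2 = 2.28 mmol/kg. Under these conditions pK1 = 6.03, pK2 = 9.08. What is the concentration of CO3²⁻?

α₂ = 1 / (1 + [H⁺]/K2 + [H⁺]²/(K1K2)) = 1 / (1 + 10^+1.66 + 10^+0.27)
   = 1 / (1 + 45.709 + 1.8621) = 1/48.571 = 0.02059
[CO3²⁻] = α₂ × DIC = 0.02059 × 2.28 = 0.0469 mmol/kg

[CO3²⁻] = 0.0469 mmol/kg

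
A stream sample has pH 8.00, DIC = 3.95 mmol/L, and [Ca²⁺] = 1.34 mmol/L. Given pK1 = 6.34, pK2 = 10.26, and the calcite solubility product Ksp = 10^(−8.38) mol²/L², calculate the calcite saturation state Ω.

Ω = 6.79

α₂ = 1 / (1 + [H⁺]/K2 + [H⁺]²/(K1K2)) = 1 / (1 + 10^+2.26 + 10^+0.60)
   = 1 / (1 + 181.97 + 3.9811) = 1/186.95 = 0.005349
[CO3²⁻] = α₂ × DIC = 0.005349 × 3.95 = 0.02113 mmol/L
Ksp = 10^(−8.38) = 4.169×10^-9
Ω = [Ca²⁺][CO3²⁻]/Ksp = (1.34×10^-3)(2.113×10^-5) / 4.169×10^-9 = 6.79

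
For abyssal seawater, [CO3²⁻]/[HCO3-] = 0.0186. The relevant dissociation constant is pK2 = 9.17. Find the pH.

pH = 7.44

From K2 = [H⁺][CO3²⁻]/[HCO3-]:  pH = pK2 + log₁₀([CO3²⁻]/[HCO3-])
log₁₀(0.0186) = -1.730
pH = 9.17 + (-1.730) = 7.44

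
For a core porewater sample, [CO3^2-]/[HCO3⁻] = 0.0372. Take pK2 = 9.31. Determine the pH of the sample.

From K2 = [H⁺][CO3^2-]/[HCO3⁻]:  pH = pK2 + log₁₀([CO3^2-]/[HCO3⁻])
log₁₀(0.0372) = -1.429
pH = 9.31 + (-1.429) = 7.88

pH = 7.88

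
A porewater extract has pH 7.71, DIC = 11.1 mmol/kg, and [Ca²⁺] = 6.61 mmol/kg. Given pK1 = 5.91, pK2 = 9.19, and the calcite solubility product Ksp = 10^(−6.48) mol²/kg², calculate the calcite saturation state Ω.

α₂ = 1 / (1 + [H⁺]/K2 + [H⁺]²/(K1K2)) = 1 / (1 + 10^+1.48 + 10^-0.32)
   = 1 / (1 + 30.200 + 0.47863) = 1/31.678 = 0.03157
[CO3²⁻] = α₂ × DIC = 0.03157 × 11.1 = 0.3504 mmol/kg
Ksp = 10^(−6.48) = 3.311×10^-7
Ω = [Ca²⁺][CO3²⁻]/Ksp = (6.61×10^-3)(3.504×10^-4) / 3.311×10^-7 = 6.99

Ω = 6.99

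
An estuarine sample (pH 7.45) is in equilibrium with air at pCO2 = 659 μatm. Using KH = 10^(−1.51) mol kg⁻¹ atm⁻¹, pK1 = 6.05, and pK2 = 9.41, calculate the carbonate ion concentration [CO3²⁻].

[CO3²⁻] = 5.61 μmol/kg

[CO2*] = KH · pCO2 = 10^(−1.51) × 659×10^-6 = 2.037×10^-5 mol/kg
α₀ = 1/(1 + K1/[H⁺] + K1K2/[H⁺]²) = 1/(1 + 10^+1.40 + 10^-0.56) = 0.03789
DIC = [CO2*]/α₀ = 2.037×10^-5 / 0.03789 = 0.5375 mmol/kg
[CO3²⁻] = α₂·DIC; α₂ = 0.01043, so [CO3²⁻] = 0.01043 × 0.5375 = 0.00561 mmol/kg = 5.61 μmol/kg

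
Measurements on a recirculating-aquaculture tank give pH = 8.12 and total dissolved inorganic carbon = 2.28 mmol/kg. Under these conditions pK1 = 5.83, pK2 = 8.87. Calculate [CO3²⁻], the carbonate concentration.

[CO3²⁻] = 0.343 mmol/kg

α₂ = 1 / (1 + [H⁺]/K2 + [H⁺]²/(K1K2)) = 1 / (1 + 10^+0.75 + 10^-1.54)
   = 1 / (1 + 5.6234 + 0.028840) = 1/6.6523 = 0.1503
[CO3²⁻] = α₂ × DIC = 0.1503 × 2.28 = 0.343 mmol/kg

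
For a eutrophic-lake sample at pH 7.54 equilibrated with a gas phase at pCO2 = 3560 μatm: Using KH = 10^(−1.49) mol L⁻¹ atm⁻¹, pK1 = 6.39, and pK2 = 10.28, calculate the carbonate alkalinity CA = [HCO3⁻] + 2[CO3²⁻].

[CO2*] = KH · pCO2 = 10^(−1.49) × 3560×10^-6 = 1.152×10^-4 mol/L
α₀ = 1/(1 + K1/[H⁺] + K1K2/[H⁺]²) = 1/(1 + 10^+1.15 + 10^-1.59) = 0.06600
DIC = [CO2*]/α₀ = 1.152×10^-4 / 0.06600 = 1.745 mmol/L
CA = (α₁ + 2α₂)·DIC = (0.9323 + 2×0.001697) × 1.745 = 1.63 mmol/L

CA = 1.63 mmol/L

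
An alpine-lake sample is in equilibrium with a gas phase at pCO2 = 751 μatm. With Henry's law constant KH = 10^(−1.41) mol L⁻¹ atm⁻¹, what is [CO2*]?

[CO2*] = 29.2 μmol/L

KH = 10^(−1.41) = 3.890×10^-2 mol L⁻¹ atm⁻¹
[CO2*] = KH · pCO2 = 3.890×10^-2 × 751×10^-6 atm = 2.92×10^-5 mol/L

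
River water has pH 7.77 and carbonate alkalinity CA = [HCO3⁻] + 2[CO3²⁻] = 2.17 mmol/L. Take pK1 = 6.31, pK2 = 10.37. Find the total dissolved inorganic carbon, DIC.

DIC = 2.24 mmol/L

CA = [HCO3⁻] + 2[CO3²⁻] = (α₁ + 2α₂)·DIC
At pH 7.77: [H⁺]/K1 = 10^-1.46 = 0.034674, K2/[H⁺] = 10^-2.60 = 0.0025119
α₁ = 1/(1 + 0.034674 + 0.0025119) = 1/1.0372 = 0.9641; α₂ = α₁·K2/[H⁺] = 0.002422
α₁ + 2α₂ = 0.9690
DIC = CA / (α₁ + 2α₂) = 2.17 / 0.9690 = 2.24 mmol/L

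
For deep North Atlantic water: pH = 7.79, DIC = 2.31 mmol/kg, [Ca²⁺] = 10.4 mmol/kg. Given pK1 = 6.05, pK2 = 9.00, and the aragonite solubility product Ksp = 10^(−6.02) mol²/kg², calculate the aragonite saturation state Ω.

Ω = 1.44

α₂ = 1 / (1 + [H⁺]/K2 + [H⁺]²/(K1K2)) = 1 / (1 + 10^+1.21 + 10^-0.53)
   = 1 / (1 + 16.218 + 0.29512) = 1/17.513 = 0.05710
[CO3²⁻] = α₂ × DIC = 0.05710 × 2.31 = 0.1319 mmol/kg
Ksp = 10^(−6.02) = 9.550×10^-7
Ω = [Ca²⁺][CO3²⁻]/Ksp = (10.4×10^-3)(1.319×10^-4) / 9.550×10^-7 = 1.44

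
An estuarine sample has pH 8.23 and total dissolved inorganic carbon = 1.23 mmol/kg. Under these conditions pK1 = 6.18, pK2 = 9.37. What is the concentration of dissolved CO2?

α₀ = 1 / (1 + K1/[H⁺] + K1K2/[H⁺]²) = 1 / (1 + 10^+2.05 + 10^+0.91)
   = 1 / (1 + 112.20 + 8.1283) = 1/121.33 = 0.008242
[CO2*] = α₀ × DIC = 0.008242 × 1.23 = 0.0101 mmol/kg = 10.1 μmol/kg

[CO2*] = 10.1 μmol/kg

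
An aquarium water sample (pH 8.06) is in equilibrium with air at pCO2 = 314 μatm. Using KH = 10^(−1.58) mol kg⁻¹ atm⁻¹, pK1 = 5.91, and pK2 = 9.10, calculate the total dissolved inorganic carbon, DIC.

DIC = 1.28 mmol/kg

[CO2*] = KH · pCO2 = 10^(−1.58) × 314×10^-6 = 8.259×10^-6 mol/kg
α₀ = 1/(1 + K1/[H⁺] + K1K2/[H⁺]²) = 1/(1 + 10^+2.15 + 10^+1.11) = 0.006446
DIC = [CO2*]/α₀ = 8.259×10^-6 / 0.006446 = 1.28 mmol/kg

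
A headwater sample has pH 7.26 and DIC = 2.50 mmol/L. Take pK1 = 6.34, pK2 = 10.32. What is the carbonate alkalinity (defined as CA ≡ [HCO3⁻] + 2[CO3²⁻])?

CA = 2.23 mmol/L

CA = [HCO3⁻] + 2[CO3²⁻] = (α₁ + 2α₂)·DIC
At pH 7.26: [H⁺]/K1 = 10^-0.92 = 0.12023, K2/[H⁺] = 10^-3.06 = 0.00087096
α₁ = 1/(1 + 0.12023 + 0.00087096) = 1/1.1211 = 0.8920; α₂ = α₁·K2/[H⁺] = 0.0007769
α₁ + 2α₂ = 0.8935
CA = 0.8935 × 2.50 = 2.23 mmol/L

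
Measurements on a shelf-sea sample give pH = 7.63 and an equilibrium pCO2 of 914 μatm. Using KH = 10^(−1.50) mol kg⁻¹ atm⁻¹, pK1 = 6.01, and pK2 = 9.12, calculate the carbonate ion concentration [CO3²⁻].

[CO2*] = KH · pCO2 = 10^(−1.50) × 914×10^-6 = 2.890×10^-5 mol/kg
α₀ = 1/(1 + K1/[H⁺] + K1K2/[H⁺]²) = 1/(1 + 10^+1.62 + 10^+0.13) = 0.02271
DIC = [CO2*]/α₀ = 2.890×10^-5 / 0.02271 = 1.273 mmol/kg
[CO3²⁻] = α₂·DIC; α₂ = 0.03063, so [CO3²⁻] = 0.03063 × 1.273 = 0.0390 mmol/kg

[CO3²⁻] = 0.0390 mmol/kg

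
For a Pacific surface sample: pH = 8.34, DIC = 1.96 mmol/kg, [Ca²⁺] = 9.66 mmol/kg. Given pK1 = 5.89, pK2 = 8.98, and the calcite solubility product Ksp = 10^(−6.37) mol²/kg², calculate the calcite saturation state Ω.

Ω = 8.25

α₂ = 1 / (1 + [H⁺]/K2 + [H⁺]²/(K1K2)) = 1 / (1 + 10^+0.64 + 10^-1.81)
   = 1 / (1 + 4.3652 + 0.015488) = 1/5.3806 = 0.1859
[CO3²⁻] = α₂ × DIC = 0.1859 × 1.96 = 0.3643 mmol/kg
Ksp = 10^(−6.37) = 4.266×10^-7
Ω = [Ca²⁺][CO3²⁻]/Ksp = (9.66×10^-3)(3.643×10^-4) / 4.266×10^-7 = 8.25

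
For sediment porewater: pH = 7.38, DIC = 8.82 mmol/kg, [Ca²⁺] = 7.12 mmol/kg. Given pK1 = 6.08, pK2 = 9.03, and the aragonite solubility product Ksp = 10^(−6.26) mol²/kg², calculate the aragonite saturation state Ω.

Ω = 2.39

α₂ = 1 / (1 + [H⁺]/K2 + [H⁺]²/(K1K2)) = 1 / (1 + 10^+1.65 + 10^+0.35)
   = 1 / (1 + 44.668 + 2.2387) = 1/47.907 = 0.02087
[CO3²⁻] = α₂ × DIC = 0.02087 × 8.82 = 0.1841 mmol/kg
Ksp = 10^(−6.26) = 5.495×10^-7
Ω = [Ca²⁺][CO3²⁻]/Ksp = (7.12×10^-3)(1.841×10^-4) / 5.495×10^-7 = 2.39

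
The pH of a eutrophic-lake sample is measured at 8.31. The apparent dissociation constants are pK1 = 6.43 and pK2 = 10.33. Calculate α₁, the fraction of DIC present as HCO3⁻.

α₁ = 0.978

α₁ = 1 / (1 + [H⁺]/K1 + K2/[H⁺]) = 1 / (1 + 10^-1.88 + 10^-2.02)
   = 1 / (1 + 0.013183 + 0.0095499) = 1/1.0227 = 0.9778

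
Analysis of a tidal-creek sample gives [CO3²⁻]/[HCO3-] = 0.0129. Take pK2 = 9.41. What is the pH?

pH = 7.52

From K2 = [H⁺][CO3²⁻]/[HCO3-]:  pH = pK2 + log₁₀([CO3²⁻]/[HCO3-])
log₁₀(0.0129) = -1.889
pH = 9.41 + (-1.889) = 7.52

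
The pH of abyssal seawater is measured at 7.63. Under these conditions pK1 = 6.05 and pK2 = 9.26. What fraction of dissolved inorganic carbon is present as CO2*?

α₀ = 1 / (1 + K1/[H⁺] + K1K2/[H⁺]²) = 1 / (1 + 10^+1.58 + 10^-0.05)
   = 1 / (1 + 38.019 + 0.89125) = 1/39.910 = 0.02506

α₀ = 0.0251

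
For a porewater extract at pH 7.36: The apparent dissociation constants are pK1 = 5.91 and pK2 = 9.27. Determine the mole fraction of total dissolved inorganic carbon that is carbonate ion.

α₂ = 1 / (1 + [H⁺]/K2 + [H⁺]²/(K1K2)) = 1 / (1 + 10^+1.91 + 10^+0.46)
   = 1 / (1 + 81.283 + 2.8840) = 1/85.167 = 0.01174

α₂ = 0.0117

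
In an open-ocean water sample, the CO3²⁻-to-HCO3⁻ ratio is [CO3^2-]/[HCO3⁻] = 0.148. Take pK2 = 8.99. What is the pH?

pH = 8.16

From K2 = [H⁺][CO3^2-]/[HCO3⁻]:  pH = pK2 + log₁₀([CO3^2-]/[HCO3⁻])
log₁₀(0.148) = -0.830
pH = 8.99 + (-0.830) = 8.16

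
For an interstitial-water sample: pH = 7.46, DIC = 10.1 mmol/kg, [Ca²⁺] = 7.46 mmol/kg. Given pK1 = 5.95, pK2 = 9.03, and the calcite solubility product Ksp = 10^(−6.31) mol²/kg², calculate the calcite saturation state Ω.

α₂ = 1 / (1 + [H⁺]/K2 + [H⁺]²/(K1K2)) = 1 / (1 + 10^+1.57 + 10^+0.06)
   = 1 / (1 + 37.154 + 1.1482) = 1/39.302 = 0.02544
[CO3²⁻] = α₂ × DIC = 0.02544 × 10.1 = 0.2570 mmol/kg
Ksp = 10^(−6.31) = 4.898×10^-7
Ω = [Ca²⁺][CO3²⁻]/Ksp = (7.46×10^-3)(2.570×10^-4) / 4.898×10^-7 = 3.91

Ω = 3.91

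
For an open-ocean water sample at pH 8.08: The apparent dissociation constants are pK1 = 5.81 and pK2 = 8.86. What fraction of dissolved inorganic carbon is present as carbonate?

α₂ = 0.142

α₂ = 1 / (1 + [H⁺]/K2 + [H⁺]²/(K1K2)) = 1 / (1 + 10^+0.78 + 10^-1.49)
   = 1 / (1 + 6.0256 + 0.032359) = 1/7.0580 = 0.1417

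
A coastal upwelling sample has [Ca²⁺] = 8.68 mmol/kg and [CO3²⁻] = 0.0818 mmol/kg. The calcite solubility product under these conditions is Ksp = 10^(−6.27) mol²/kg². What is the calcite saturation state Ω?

Ksp = 10^(−6.27) = 5.370×10^-7
Ω = [Ca²⁺][CO3²⁻]/Ksp = (8.68×10^-3)(0.0818×10^-3) / 5.370×10^-7 = 1.32

Ω = 1.32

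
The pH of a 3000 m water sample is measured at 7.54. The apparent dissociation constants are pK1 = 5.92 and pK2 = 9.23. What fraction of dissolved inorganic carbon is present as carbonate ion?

α₂ = 1 / (1 + [H⁺]/K2 + [H⁺]²/(K1K2)) = 1 / (1 + 10^+1.69 + 10^+0.07)
   = 1 / (1 + 48.978 + 1.1749) = 1/51.153 = 0.01955

α₂ = 0.0195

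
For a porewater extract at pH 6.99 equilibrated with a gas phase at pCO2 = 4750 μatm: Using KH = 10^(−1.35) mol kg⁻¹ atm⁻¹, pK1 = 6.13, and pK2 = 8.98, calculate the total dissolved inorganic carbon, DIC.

DIC = 1.76 mmol/kg

[CO2*] = KH · pCO2 = 10^(−1.35) × 4750×10^-6 = 2.122×10^-4 mol/kg
α₀ = 1/(1 + K1/[H⁺] + K1K2/[H⁺]²) = 1/(1 + 10^+0.86 + 10^-1.13) = 0.1202
DIC = [CO2*]/α₀ = 2.122×10^-4 / 0.1202 = 1.76 mmol/kg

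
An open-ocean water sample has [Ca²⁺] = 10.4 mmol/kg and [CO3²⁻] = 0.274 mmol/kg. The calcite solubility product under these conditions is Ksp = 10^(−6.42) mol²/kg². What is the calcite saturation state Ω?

Ksp = 10^(−6.42) = 3.802×10^-7
Ω = [Ca²⁺][CO3²⁻]/Ksp = (10.4×10^-3)(0.274×10^-3) / 3.802×10^-7 = 7.50

Ω = 7.50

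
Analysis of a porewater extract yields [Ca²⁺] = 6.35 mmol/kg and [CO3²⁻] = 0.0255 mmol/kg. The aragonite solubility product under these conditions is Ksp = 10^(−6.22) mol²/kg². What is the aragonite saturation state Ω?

Ksp = 10^(−6.22) = 6.026×10^-7
Ω = [Ca²⁺][CO3²⁻]/Ksp = (6.35×10^-3)(0.0255×10^-3) / 6.026×10^-7 = 0.269

Ω = 0.269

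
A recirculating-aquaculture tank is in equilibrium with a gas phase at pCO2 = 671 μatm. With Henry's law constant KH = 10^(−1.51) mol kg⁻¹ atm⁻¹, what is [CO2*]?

[CO2*] = 20.7 μmol/kg

KH = 10^(−1.51) = 3.090×10^-2 mol kg⁻¹ atm⁻¹
[CO2*] = KH · pCO2 = 3.090×10^-2 × 671×10^-6 atm = 2.07×10^-5 mol/kg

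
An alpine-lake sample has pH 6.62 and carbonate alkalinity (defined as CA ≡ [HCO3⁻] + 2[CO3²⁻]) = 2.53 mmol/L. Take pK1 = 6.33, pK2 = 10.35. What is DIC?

CA = [HCO3⁻] + 2[CO3²⁻] = (α₁ + 2α₂)·DIC
At pH 6.62: [H⁺]/K1 = 10^-0.29 = 0.51286, K2/[H⁺] = 10^-3.73 = 0.00018621
α₁ = 1/(1 + 0.51286 + 0.00018621) = 1/1.5130 = 0.6609; α₂ = α₁·K2/[H⁺] = 0.0001231
α₁ + 2α₂ = 0.6612
DIC = CA / (α₁ + 2α₂) = 2.53 / 0.6612 = 3.83 mmol/L

DIC = 3.83 mmol/L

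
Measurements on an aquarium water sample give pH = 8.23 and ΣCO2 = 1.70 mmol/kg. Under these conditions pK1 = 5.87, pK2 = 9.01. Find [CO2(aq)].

α₀ = 1 / (1 + K1/[H⁺] + K1K2/[H⁺]²) = 1 / (1 + 10^+2.36 + 10^+1.58)
   = 1 / (1 + 229.09 + 38.019) = 1/268.11 = 0.003730
[CO2*] = α₀ × DIC = 0.003730 × 1.70 = 0.00634 mmol/kg = 6.34 μmol/kg

[CO2*] = 6.34 μmol/kg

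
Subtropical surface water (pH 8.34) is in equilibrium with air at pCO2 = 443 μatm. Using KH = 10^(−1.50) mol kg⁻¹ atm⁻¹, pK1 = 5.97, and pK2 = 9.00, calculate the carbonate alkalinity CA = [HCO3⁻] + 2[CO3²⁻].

[CO2*] = KH · pCO2 = 10^(−1.50) × 443×10^-6 = 1.401×10^-5 mol/kg
α₀ = 1/(1 + K1/[H⁺] + K1K2/[H⁺]²) = 1/(1 + 10^+2.37 + 10^+1.71) = 0.003488
DIC = [CO2*]/α₀ = 1.401×10^-5 / 0.003488 = 4.016 mmol/kg
CA = (α₁ + 2α₂)·DIC = (0.8176 + 2×0.1789) × 4.016 = 4.72 mmol/kg

CA = 4.72 mmol/kg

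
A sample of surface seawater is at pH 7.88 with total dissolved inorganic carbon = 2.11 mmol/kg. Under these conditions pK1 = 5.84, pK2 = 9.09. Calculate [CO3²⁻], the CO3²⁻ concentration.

α₂ = 1 / (1 + [H⁺]/K2 + [H⁺]²/(K1K2)) = 1 / (1 + 10^+1.21 + 10^-0.83)
   = 1 / (1 + 16.218 + 0.14791) = 1/17.366 = 0.05758
[CO3²⁻] = α₂ × DIC = 0.05758 × 2.11 = 0.122 mmol/kg

[CO3²⁻] = 0.122 mmol/kg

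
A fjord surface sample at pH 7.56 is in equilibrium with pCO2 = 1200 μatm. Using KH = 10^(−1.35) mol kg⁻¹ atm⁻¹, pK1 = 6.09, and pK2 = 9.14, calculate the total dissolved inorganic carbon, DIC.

[CO2*] = KH · pCO2 = 10^(−1.35) × 1200×10^-6 = 5.360×10^-5 mol/kg
α₀ = 1/(1 + K1/[H⁺] + K1K2/[H⁺]²) = 1/(1 + 10^+1.47 + 10^-0.11) = 0.03196
DIC = [CO2*]/α₀ = 5.360×10^-5 / 0.03196 = 1.68 mmol/kg

DIC = 1.68 mmol/kg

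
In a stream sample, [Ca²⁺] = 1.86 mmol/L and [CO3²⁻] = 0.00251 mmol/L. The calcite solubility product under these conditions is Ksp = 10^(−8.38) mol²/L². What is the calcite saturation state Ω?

Ω = 1.12

Ksp = 10^(−8.38) = 4.169×10^-9
Ω = [Ca²⁺][CO3²⁻]/Ksp = (1.86×10^-3)(0.00251×10^-3) / 4.169×10^-9 = 1.12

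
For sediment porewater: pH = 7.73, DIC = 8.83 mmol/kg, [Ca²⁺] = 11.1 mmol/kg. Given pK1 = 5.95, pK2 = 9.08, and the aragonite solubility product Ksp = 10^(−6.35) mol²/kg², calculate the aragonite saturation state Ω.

Ω = 9.24

α₂ = 1 / (1 + [H⁺]/K2 + [H⁺]²/(K1K2)) = 1 / (1 + 10^+1.35 + 10^-0.43)
   = 1 / (1 + 22.387 + 0.37154) = 1/23.759 = 0.04209
[CO3²⁻] = α₂ × DIC = 0.04209 × 8.83 = 0.3717 mmol/kg
Ksp = 10^(−6.35) = 4.467×10^-7
Ω = [Ca²⁺][CO3²⁻]/Ksp = (11.1×10^-3)(3.717×10^-4) / 4.467×10^-7 = 9.24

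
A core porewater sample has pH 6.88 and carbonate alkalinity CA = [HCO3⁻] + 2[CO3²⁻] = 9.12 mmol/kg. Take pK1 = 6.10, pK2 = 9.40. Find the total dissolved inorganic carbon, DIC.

CA = [HCO3⁻] + 2[CO3²⁻] = (α₁ + 2α₂)·DIC
At pH 6.88: [H⁺]/K1 = 10^-0.78 = 0.16596, K2/[H⁺] = 10^-2.52 = 0.0030200
α₁ = 1/(1 + 0.16596 + 0.0030200) = 1/1.1690 = 0.8554; α₂ = α₁·K2/[H⁺] = 0.002583
α₁ + 2α₂ = 0.8606
DIC = CA / (α₁ + 2α₂) = 9.12 / 0.8606 = 10.6 mmol/kg

DIC = 10.6 mmol/kg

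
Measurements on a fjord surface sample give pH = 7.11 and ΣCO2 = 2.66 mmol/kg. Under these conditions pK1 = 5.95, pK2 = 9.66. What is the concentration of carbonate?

[CO3²⁻] = 6.99 μmol/kg

α₂ = 1 / (1 + [H⁺]/K2 + [H⁺]²/(K1K2)) = 1 / (1 + 10^+2.55 + 10^+1.39)
   = 1 / (1 + 354.81 + 24.547) = 1/380.36 = 0.002629
[CO3²⁻] = α₂ × DIC = 0.002629 × 2.66 = 0.00699 mmol/kg = 6.99 μmol/kg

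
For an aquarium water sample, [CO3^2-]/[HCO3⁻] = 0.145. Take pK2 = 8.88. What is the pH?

pH = 8.04

From K2 = [H⁺][CO3^2-]/[HCO3⁻]:  pH = pK2 + log₁₀([CO3^2-]/[HCO3⁻])
log₁₀(0.145) = -0.839
pH = 8.88 + (-0.839) = 8.04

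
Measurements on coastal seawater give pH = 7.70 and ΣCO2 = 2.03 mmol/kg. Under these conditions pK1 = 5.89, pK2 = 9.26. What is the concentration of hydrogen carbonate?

[HCO3⁻] = 1.95 mmol/kg

α₁ = 1 / (1 + [H⁺]/K1 + K2/[H⁺]) = 1 / (1 + 10^-1.81 + 10^-1.56)
   = 1 / (1 + 0.015488 + 0.027542) = 1/1.0430 = 0.9587
[HCO3⁻] = α₁ × DIC = 0.9587 × 2.03 = 1.95 mmol/kg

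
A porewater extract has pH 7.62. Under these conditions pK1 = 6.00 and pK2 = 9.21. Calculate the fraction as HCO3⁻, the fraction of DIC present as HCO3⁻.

α₁ = 0.953

α₁ = 1 / (1 + [H⁺]/K1 + K2/[H⁺]) = 1 / (1 + 10^-1.62 + 10^-1.59)
   = 1 / (1 + 0.023988 + 0.025704) = 1/1.0497 = 0.9527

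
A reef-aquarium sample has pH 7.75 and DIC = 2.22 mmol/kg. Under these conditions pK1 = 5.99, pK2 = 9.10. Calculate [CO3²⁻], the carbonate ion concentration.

α₂ = 1 / (1 + [H⁺]/K2 + [H⁺]²/(K1K2)) = 1 / (1 + 10^+1.35 + 10^-0.41)
   = 1 / (1 + 22.387 + 0.38905) = 1/23.776 = 0.04206
[CO3²⁻] = α₂ × DIC = 0.04206 × 2.22 = 0.0934 mmol/kg

[CO3²⁻] = 0.0934 mmol/kg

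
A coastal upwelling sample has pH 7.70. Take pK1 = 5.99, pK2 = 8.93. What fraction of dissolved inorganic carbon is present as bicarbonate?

α₁ = 0.927

α₁ = 1 / (1 + [H⁺]/K1 + K2/[H⁺]) = 1 / (1 + 10^-1.71 + 10^-1.23)
   = 1 / (1 + 0.019498 + 0.058884) = 1/1.0784 = 0.9273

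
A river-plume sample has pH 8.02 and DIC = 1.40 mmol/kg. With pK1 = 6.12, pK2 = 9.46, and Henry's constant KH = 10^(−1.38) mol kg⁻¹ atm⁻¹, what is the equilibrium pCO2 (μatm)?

pCO2 = 403 μatm

α₀ = 1 / (1 + K1/[H⁺] + K1K2/[H⁺]²) = 1 / (1 + 10^+1.90 + 10^+0.46)
   = 1 / (1 + 79.433 + 2.8840) = 1/83.317 = 0.01200
[CO2*] = α₀ × DIC = 0.01200 × 1.40 = 0.01680 mmol/kg = 16.80 μmol/kg
pCO2 = [CO2*]/KH = 1.680×10^-5 / 4.169×10^-2 = 403 μatm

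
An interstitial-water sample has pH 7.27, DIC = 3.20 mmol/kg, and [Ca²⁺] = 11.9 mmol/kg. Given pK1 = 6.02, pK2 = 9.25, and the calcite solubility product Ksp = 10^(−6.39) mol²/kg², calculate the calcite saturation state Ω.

Ω = 0.918

α₂ = 1 / (1 + [H⁺]/K2 + [H⁺]²/(K1K2)) = 1 / (1 + 10^+1.98 + 10^+0.73)
   = 1 / (1 + 95.499 + 5.3703) = 1/101.87 = 0.009816
[CO3²⁻] = α₂ × DIC = 0.009816 × 3.20 = 0.03141 mmol/kg
Ksp = 10^(−6.39) = 4.074×10^-7
Ω = [Ca²⁺][CO3²⁻]/Ksp = (11.9×10^-3)(3.141×10^-5) / 4.074×10^-7 = 0.918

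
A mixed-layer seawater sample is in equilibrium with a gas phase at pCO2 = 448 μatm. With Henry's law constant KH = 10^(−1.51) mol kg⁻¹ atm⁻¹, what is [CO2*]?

KH = 10^(−1.51) = 3.090×10^-2 mol kg⁻¹ atm⁻¹
[CO2*] = KH · pCO2 = 3.090×10^-2 × 448×10^-6 atm = 1.38×10^-5 mol/kg

[CO2*] = 13.8 μmol/kg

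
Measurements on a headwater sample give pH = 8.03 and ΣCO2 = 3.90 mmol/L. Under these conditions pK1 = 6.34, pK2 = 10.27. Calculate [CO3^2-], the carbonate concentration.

α₂ = 1 / (1 + [H⁺]/K2 + [H⁺]²/(K1K2)) = 1 / (1 + 10^+2.24 + 10^+0.55)
   = 1 / (1 + 173.78 + 3.5481) = 1/178.33 = 0.005608
[CO3²⁻] = α₂ × DIC = 0.005608 × 3.90 = 0.0219 mmol/L

[CO3²⁻] = 0.0219 mmol/L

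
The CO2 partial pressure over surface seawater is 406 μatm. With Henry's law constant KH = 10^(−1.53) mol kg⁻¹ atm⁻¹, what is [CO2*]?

KH = 10^(−1.53) = 2.951×10^-2 mol kg⁻¹ atm⁻¹
[CO2*] = KH · pCO2 = 2.951×10^-2 × 406×10^-6 atm = 1.20×10^-5 mol/kg

[CO2*] = 12.0 μmol/kg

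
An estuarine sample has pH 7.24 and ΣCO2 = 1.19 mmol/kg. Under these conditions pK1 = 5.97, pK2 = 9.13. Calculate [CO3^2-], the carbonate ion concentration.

α₂ = 1 / (1 + [H⁺]/K2 + [H⁺]²/(K1K2)) = 1 / (1 + 10^+1.89 + 10^+0.62)
   = 1 / (1 + 77.625 + 4.1687) = 1/82.793 = 0.01208
[CO3²⁻] = α₂ × DIC = 0.01208 × 1.19 = 0.0144 mmol/kg = 14.4 μmol/kg

[CO3²⁻] = 14.4 μmol/kg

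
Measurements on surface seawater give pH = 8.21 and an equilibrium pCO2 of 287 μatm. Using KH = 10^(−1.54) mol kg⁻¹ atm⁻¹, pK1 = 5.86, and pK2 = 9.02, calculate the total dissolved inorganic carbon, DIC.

DIC = 2.15 mmol/kg

[CO2*] = KH · pCO2 = 10^(−1.54) × 287×10^-6 = 8.277×10^-6 mol/kg
α₀ = 1/(1 + K1/[H⁺] + K1K2/[H⁺]²) = 1/(1 + 10^+2.35 + 10^+1.54) = 0.003853
DIC = [CO2*]/α₀ = 8.277×10^-6 / 0.003853 = 2.15 mmol/kg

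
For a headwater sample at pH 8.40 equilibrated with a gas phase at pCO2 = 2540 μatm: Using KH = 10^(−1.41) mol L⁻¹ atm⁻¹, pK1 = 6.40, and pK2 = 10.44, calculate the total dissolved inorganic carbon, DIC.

[CO2*] = KH · pCO2 = 10^(−1.41) × 2540×10^-6 = 9.882×10^-5 mol/L
α₀ = 1/(1 + K1/[H⁺] + K1K2/[H⁺]²) = 1/(1 + 10^+2.00 + 10^-0.04) = 0.009812
DIC = [CO2*]/α₀ = 9.882×10^-5 / 0.009812 = 10.1 mmol/L

DIC = 10.1 mmol/L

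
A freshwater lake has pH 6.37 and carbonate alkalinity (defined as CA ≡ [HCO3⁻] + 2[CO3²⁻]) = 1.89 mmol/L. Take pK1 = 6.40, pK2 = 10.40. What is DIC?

DIC = 3.91 mmol/L

CA = [HCO3⁻] + 2[CO3²⁻] = (α₁ + 2α₂)·DIC
At pH 6.37: [H⁺]/K1 = 10^0.03 = 1.0715, K2/[H⁺] = 10^-4.03 = 9.3325×10^-5
α₁ = 1/(1 + 1.0715 + 9.3325×10^-5) = 1/2.0716 = 0.4827; α₂ = α₁·K2/[H⁺] = 4.505×10^-5
α₁ + 2α₂ = 0.4828
DIC = CA / (α₁ + 2α₂) = 1.89 / 0.4828 = 3.91 mmol/L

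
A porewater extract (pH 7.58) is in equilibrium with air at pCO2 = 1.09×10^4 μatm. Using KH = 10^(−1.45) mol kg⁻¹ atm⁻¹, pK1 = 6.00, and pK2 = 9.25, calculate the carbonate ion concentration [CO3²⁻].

[CO3²⁻] = 0.314 mmol/kg

[CO2*] = KH · pCO2 = 10^(−1.45) × 1.09×10^4×10^-6 = 3.867×10^-4 mol/kg
α₀ = 1/(1 + K1/[H⁺] + K1K2/[H⁺]²) = 1/(1 + 10^+1.58 + 10^-0.09) = 0.02511
DIC = [CO2*]/α₀ = 3.867×10^-4 / 0.02511 = 15.40 mmol/kg
[CO3²⁻] = α₂·DIC; α₂ = 0.02041, so [CO3²⁻] = 0.02041 × 15.40 = 0.314 mmol/kg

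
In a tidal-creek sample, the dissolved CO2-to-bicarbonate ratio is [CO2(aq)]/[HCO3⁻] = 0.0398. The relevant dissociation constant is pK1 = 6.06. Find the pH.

pH = 7.46

From K1 = [H⁺][HCO3⁻]/[CO2(aq)]:  pH = pK1 − log₁₀([CO2(aq)]/[HCO3⁻])
log₁₀(0.0398) = -1.400
pH = 6.06 − (-1.400) = 7.46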